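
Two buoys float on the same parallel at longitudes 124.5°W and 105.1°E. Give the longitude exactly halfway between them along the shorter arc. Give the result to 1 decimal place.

170.3°E

Signed shortest Δλ from -124.5° to +105.1° is -130.4°.
Midpoint longitude = -124.5° + (-130.4°)/2 = -124.5° − 65.2° = -189.7°.
Normalise into (−180°, 180°]: +170.3°.
(The naïve average (-124.5 + +105.1)/2 = -9.7° is on the wrong side of the globe.)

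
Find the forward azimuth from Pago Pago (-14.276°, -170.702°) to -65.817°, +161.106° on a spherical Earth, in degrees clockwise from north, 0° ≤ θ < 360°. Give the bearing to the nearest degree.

194°

Δλ = 161.106 − -170.702 = 331.808°; wrapped into (−180°, 180°]: -28.192°.
θ = atan2( sin Δλ · cos φ₂ , cos φ₁ · sin φ₂ − sin φ₁ · cos φ₂ · cos Δλ )
  = atan2(-0.19353, -0.79504) = -166.319° → normalised to [0°, 360°): 193.681°.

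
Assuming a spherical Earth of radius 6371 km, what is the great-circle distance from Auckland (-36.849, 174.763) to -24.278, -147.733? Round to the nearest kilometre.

3823 km

Δλ = -147.733 − 174.763 = -322.496°; wrapped into (−180°, 180°]: 37.504°.
Δφ = -24.278 − -36.849 = 12.571°.
a = sin²(Δφ/2) + cos φ₁ · cos φ₂ · sin²(Δλ/2) = 0.087371.
c = 2·atan2(√a, √(1−a)) = 0.60014 rad → d = 6371·c ≈ 3823.48 km.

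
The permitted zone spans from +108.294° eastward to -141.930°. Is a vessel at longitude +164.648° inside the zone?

Yes

Band width going east from +108.294° to -141.930°: ((-141.930 − 108.294) mod 360) = 109.776°.
Offset of +164.648° east of the west edge: ((164.648 − 108.294) mod 360) = 56.354°.
56.354° ≤ 109.776° ⇒ inside.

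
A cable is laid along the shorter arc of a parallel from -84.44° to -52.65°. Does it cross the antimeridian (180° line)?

Signed shortest Δλ = ((-52.65 − -84.44 + 180) mod 360) − 180 = 31.79°.
Going east by 31.79° from -84.44° reaches -52.65° without touching 180°.

No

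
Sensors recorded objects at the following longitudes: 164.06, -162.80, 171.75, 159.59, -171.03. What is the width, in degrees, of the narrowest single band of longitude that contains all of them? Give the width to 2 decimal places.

Sort the longitudes: -171.03°, -162.80°, +159.59°, +164.06°, +171.75°.
Eastward gaps between consecutive values (wrapping around): 8.23°, 322.39°, 4.47°, 7.69°, 17.22°.
Largest gap = 322.39° ⇒ minimal covering band is its complement: 360° − 322.39° = 37.61°.
Band runs from +159.59° eastward to -162.80°, crossing the antimeridian.

37.61°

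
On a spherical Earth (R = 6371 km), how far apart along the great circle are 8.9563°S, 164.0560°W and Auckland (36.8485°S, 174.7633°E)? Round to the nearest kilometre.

3765 km

Δλ = 174.7633 − -164.0560 = 338.8193°; wrapped into (−180°, 180°]: -21.1807°.
Δφ = -36.8485 − -8.9563 = -27.8922°.
a = sin²(Δφ/2) + cos φ₁ · cos φ₂ · sin²(Δλ/2) = 0.084785.
c = 2·atan2(√a, √(1−a)) = 0.59092 rad → d = 6371·c ≈ 3764.74 km.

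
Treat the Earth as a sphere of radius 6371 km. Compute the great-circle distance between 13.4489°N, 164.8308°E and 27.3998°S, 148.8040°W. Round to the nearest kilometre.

Δλ = -148.8040 − 164.8308 = -313.6348°; wrapped into (−180°, 180°]: 46.3652°.
Δφ = -27.3998 − 13.4489 = -40.8487°.
a = sin²(Δφ/2) + cos φ₁ · cos φ₂ · sin²(Δλ/2) = 0.255593.
c = 2·atan2(√a, √(1−a)) = 1.06007 rad → d = 6371·c ≈ 6753.68 km.

6754 km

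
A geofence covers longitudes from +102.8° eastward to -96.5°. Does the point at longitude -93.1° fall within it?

No

Band width going east from +102.8° to -96.5°: ((-96.5 − 102.8) mod 360) = 160.7°.
Offset of -93.1° east of the west edge: ((-93.1 − 102.8) mod 360) = 164.1°.
164.1° > 160.7° ⇒ outside.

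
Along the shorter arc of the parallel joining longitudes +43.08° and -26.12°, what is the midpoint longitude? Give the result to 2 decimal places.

+8.48°

Signed shortest Δλ from +43.08° to -26.12° is -69.20°.
Midpoint longitude = +43.08° + (-69.20°)/2 = +43.08° − 34.60° = +8.48°.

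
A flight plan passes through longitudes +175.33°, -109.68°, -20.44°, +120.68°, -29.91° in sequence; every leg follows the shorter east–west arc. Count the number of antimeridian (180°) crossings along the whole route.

1

Leg 1: +175.33° → -109.68°, shortest Δλ = 74.99° (east) — crosses 180°.
Leg 2: -109.68° → -20.44°, shortest Δλ = 89.24° (east) — does not cross 180°.
Leg 3: -20.44° → +120.68°, shortest Δλ = 141.12° (east) — does not cross 180°.
Leg 4: +120.68° → -29.91°, shortest Δλ = -150.59° (west) — does not cross 180°.
Total crossings: 1.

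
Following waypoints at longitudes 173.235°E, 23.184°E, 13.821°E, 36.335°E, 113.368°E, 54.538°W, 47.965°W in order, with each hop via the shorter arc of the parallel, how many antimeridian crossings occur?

Leg 1: +173.235° → +23.184°, shortest Δλ = -150.051° (west) — does not cross 180°.
Leg 2: +23.184° → +13.821°, shortest Δλ = -9.363° (west) — does not cross 180°.
Leg 3: +13.821° → +36.335°, shortest Δλ = 22.514° (east) — does not cross 180°.
Leg 4: +36.335° → +113.368°, shortest Δλ = 77.033° (east) — does not cross 180°.
Leg 5: +113.368° → -54.538°, shortest Δλ = -167.906° (west) — does not cross 180°.
Leg 6: -54.538° → -47.965°, shortest Δλ = 6.573° (east) — does not cross 180°.
Total crossings: 0.

0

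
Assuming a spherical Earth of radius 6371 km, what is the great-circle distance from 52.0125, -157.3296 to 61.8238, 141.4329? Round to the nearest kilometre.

3717 km

Δλ = 141.4329 − -157.3296 = 298.7625°; wrapped into (−180°, 180°]: -61.2375°.
Δφ = 61.8238 − 52.0125 = 9.8113°.
a = sin²(Δφ/2) + cos φ₁ · cos φ₂ · sin²(Δλ/2) = 0.082704.
c = 2·atan2(√a, √(1−a)) = 0.58340 rad → d = 6371·c ≈ 3716.87 km.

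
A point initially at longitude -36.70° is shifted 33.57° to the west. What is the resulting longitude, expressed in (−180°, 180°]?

Start at -36.70°; shift −33.57° → -70.27°.
-70.27° already lies in (−180°, 180°].

-70.27°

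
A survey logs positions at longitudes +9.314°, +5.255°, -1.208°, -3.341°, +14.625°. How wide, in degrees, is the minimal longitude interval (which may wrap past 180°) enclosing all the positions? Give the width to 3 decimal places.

17.966°

Sort the longitudes: -3.341°, -1.208°, +5.255°, +9.314°, +14.625°.
Eastward gaps between consecutive values (wrapping around): 2.133°, 6.463°, 4.059°, 5.311°, 342.034°.
Largest gap = 342.034° ⇒ minimal covering band is its complement: 360° − 342.034° = 17.966°.
Band runs from -3.341° eastward to +14.625°.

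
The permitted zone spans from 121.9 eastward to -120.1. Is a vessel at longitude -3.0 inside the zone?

Band width going east from +121.9° to -120.1°: ((-120.1 − 121.9) mod 360) = 118.0°.
Offset of -3.0° east of the west edge: ((-3.0 − 121.9) mod 360) = 235.1°.
235.1° > 118.0° ⇒ outside.

No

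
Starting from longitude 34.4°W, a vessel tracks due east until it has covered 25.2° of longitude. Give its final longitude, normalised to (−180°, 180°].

Start at -34.4°; shift +25.2° → -9.2°.
-9.2° already lies in (−180°, 180°].

9.2°W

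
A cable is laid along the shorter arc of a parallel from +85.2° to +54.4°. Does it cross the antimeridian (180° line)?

Signed shortest Δλ = ((54.4 − 85.2 + 180) mod 360) − 180 = -30.8°.
Going west by 30.8° from +85.2° reaches +54.4° without touching 180°.

No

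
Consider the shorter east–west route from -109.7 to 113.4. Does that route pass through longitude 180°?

Naïve |113.4 − -109.7| = 223.1° > 180°, so the shorter arc goes the other way round — across 180°.
Signed shortest Δλ = ((113.4 − -109.7 + 180) mod 360) − 180 = -136.9°.
Going west by 136.9° from -109.7° passes through 180° before reaching +113.4°.

Yes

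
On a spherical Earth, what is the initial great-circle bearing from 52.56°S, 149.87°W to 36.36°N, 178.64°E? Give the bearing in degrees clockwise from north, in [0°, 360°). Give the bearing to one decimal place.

Δλ = 178.64 − -149.87 = 328.51°; wrapped into (−180°, 180°]: -31.49°.
θ = atan2( sin Δλ · cos φ₂ , cos φ₁ · sin φ₂ − sin φ₁ · cos φ₂ · cos Δλ )
  = atan2(-0.42065, 0.90566) = -24.914° → normalised to [0°, 360°): 335.086°.

335.1°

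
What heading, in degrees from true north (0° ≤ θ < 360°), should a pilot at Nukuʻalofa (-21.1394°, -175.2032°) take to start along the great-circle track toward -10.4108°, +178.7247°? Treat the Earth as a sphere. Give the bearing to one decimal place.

Δλ = 178.7247 − -175.2032 = 353.9279°; wrapped into (−180°, 180°]: -6.0721°.
θ = atan2( sin Δλ · cos φ₂ , cos φ₁ · sin φ₂ − sin φ₁ · cos φ₂ · cos Δλ )
  = atan2(-0.10404, 0.18417) = -29.463° → normalised to [0°, 360°): 330.537°.

330.5°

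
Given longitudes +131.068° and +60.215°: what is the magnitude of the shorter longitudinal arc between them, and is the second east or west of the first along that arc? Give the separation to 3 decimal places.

70.853° west

Raw difference: 60.215 − 131.068 = -70.853°.
Normalise into (−180°, 180°]: -70.853° stays -70.853°.
Negative ⇒ the second point lies to the west; separation 70.853°.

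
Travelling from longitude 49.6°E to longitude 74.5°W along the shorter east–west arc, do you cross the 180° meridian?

No

Signed shortest Δλ = ((-74.5 − 49.6 + 180) mod 360) − 180 = -124.1°.
Going west by 124.1° from +49.6° reaches -74.5° without touching 180°.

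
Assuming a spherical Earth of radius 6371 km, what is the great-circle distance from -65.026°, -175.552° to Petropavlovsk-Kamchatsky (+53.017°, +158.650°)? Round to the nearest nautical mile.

Δλ = 158.650 − -175.552 = 334.202°; wrapped into (−180°, 180°]: -25.798°.
Δφ = 53.017 − -65.026 = 118.043°.
a = sin²(Δφ/2) + cos φ₁ · cos φ₂ · sin²(Δλ/2) = 0.747724.
c = 2·atan2(√a, √(1−a)) = 2.08915 rad → d = 6371·c ≈ 13309.96 km ≈ 7186.80 nmi.

7187 nmi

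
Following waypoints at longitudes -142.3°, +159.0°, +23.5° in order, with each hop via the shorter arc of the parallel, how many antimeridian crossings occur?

1

Leg 1: -142.3° → +159.0°, shortest Δλ = -58.7° (west) — crosses 180°.
Leg 2: +159.0° → +23.5°, shortest Δλ = -135.5° (west) — does not cross 180°.
Total crossings: 1.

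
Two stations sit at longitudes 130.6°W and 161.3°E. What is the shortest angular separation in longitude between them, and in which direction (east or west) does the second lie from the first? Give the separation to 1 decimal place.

Raw difference: 161.3 − -130.6 = 291.9°.
Normalise into (−180°, 180°]: 291.9° − 360° = -68.1°.
Negative ⇒ the second point lies to the west; separation 68.1°.

68.1° west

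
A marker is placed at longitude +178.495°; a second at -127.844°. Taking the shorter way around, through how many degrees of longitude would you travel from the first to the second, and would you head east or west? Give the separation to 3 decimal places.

Raw difference: -127.844 − 178.495 = -306.339°.
Normalise into (−180°, 180°]: -306.339° + 360° = 53.661°.
Positive ⇒ the second point lies to the east; separation 53.661°.

53.661° east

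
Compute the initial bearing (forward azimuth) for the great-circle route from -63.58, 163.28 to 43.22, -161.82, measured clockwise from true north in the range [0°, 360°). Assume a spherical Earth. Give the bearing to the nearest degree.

26°

Δλ = -161.82 − 163.28 = -325.10°; wrapped into (−180°, 180°]: 34.90°.
θ = atan2( sin Δλ · cos φ₂ , cos φ₁ · sin φ₂ − sin φ₁ · cos φ₂ · cos Δλ )
  = atan2(0.41694, 0.83995) = 26.399° → normalised to [0°, 360°): 26.399°.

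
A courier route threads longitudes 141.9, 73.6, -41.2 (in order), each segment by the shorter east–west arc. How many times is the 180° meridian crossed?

Leg 1: +141.9° → +73.6°, shortest Δλ = -68.3° (west) — does not cross 180°.
Leg 2: +73.6° → -41.2°, shortest Δλ = -114.8° (west) — does not cross 180°.
Total crossings: 0.

0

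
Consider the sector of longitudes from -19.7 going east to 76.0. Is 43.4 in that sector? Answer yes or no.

Yes

Band width going east from -19.7° to +76.0°: ((76.0 − -19.7) mod 360) = 95.7°.
Offset of +43.4° east of the west edge: ((43.4 − -19.7) mod 360) = 63.1°.
63.1° ≤ 95.7° ⇒ inside.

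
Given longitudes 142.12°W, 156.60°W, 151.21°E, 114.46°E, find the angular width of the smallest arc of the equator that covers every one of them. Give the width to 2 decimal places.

103.42°

Sort the longitudes: -156.60°, -142.12°, +114.46°, +151.21°.
Eastward gaps between consecutive values (wrapping around): 14.48°, 256.58°, 36.75°, 52.19°.
Largest gap = 256.58° ⇒ minimal covering band is its complement: 360° − 256.58° = 103.42°.
Band runs from +114.46° eastward to -142.12°, crossing the antimeridian.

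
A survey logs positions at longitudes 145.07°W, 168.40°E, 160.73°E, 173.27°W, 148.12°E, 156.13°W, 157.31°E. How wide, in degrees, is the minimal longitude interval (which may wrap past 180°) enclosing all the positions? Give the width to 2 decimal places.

Sort the longitudes: -173.27°, -156.13°, -145.07°, +148.12°, +157.31°, +160.73°, +168.40°.
Eastward gaps between consecutive values (wrapping around): 17.14°, 11.06°, 293.19°, 9.19°, 3.42°, 7.67°, 18.33°.
Largest gap = 293.19° ⇒ minimal covering band is its complement: 360° − 293.19° = 66.81°.
Band runs from +148.12° eastward to -145.07°, crossing the antimeridian.

66.81°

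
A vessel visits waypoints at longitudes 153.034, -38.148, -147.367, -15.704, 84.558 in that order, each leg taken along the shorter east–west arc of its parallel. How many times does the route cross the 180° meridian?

1

Leg 1: +153.034° → -38.148°, shortest Δλ = 168.818° (east) — crosses 180°.
Leg 2: -38.148° → -147.367°, shortest Δλ = -109.219° (west) — does not cross 180°.
Leg 3: -147.367° → -15.704°, shortest Δλ = 131.663° (east) — does not cross 180°.
Leg 4: -15.704° → +84.558°, shortest Δλ = 100.262° (east) — does not cross 180°.
Total crossings: 1.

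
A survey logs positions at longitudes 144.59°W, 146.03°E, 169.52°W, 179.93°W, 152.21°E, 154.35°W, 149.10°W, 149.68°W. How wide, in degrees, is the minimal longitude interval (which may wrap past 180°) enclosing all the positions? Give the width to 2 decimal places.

Sort the longitudes: -179.93°, -169.52°, -154.35°, -149.68°, -149.10°, -144.59°, +146.03°, +152.21°.
Eastward gaps between consecutive values (wrapping around): 10.41°, 15.17°, 4.67°, 0.58°, 4.51°, 290.62°, 6.18°, 27.86°.
Largest gap = 290.62° ⇒ minimal covering band is its complement: 360° − 290.62° = 69.38°.
Band runs from +146.03° eastward to -144.59°, crossing the antimeridian.

69.38°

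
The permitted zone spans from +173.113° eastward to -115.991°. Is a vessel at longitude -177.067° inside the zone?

Band width going east from +173.113° to -115.991°: ((-115.991 − 173.113) mod 360) = 70.896°.
Offset of -177.067° east of the west edge: ((-177.067 − 173.113) mod 360) = 9.820°.
9.820° ≤ 70.896° ⇒ inside.

Yes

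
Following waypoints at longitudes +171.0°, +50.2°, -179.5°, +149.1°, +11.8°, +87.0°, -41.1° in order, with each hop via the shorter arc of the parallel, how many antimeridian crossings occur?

2

Leg 1: +171.0° → +50.2°, shortest Δλ = -120.8° (west) — does not cross 180°.
Leg 2: +50.2° → -179.5°, shortest Δλ = 130.3° (east) — crosses 180°.
Leg 3: -179.5° → +149.1°, shortest Δλ = -31.4° (west) — crosses 180°.
Leg 4: +149.1° → +11.8°, shortest Δλ = -137.3° (west) — does not cross 180°.
Leg 5: +11.8° → +87.0°, shortest Δλ = 75.2° (east) — does not cross 180°.
Leg 6: +87.0° → -41.1°, shortest Δλ = -128.1° (west) — does not cross 180°.
Total crossings: 2.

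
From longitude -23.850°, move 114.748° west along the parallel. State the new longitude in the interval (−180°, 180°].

Start at -23.850°; shift −114.748° → -138.598°.
-138.598° already lies in (−180°, 180°].

-138.598°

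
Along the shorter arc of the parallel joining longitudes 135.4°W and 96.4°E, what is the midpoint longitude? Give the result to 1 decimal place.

160.5°E

Signed shortest Δλ from -135.4° to +96.4° is -128.2°.
Midpoint longitude = -135.4° + (-128.2°)/2 = -135.4° − 64.1° = -199.5°.
Normalise into (−180°, 180°]: +160.5°.
(The naïve average (-135.4 + +96.4)/2 = -19.5° is on the wrong side of the globe.)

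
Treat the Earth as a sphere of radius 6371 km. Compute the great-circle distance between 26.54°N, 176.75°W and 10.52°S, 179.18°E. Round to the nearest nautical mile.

2238 nmi

Δλ = 179.18 − -176.75 = 355.93°; wrapped into (−180°, 180°]: -4.07°.
Δφ = -10.52 − 26.54 = -37.06°.
a = sin²(Δφ/2) + cos φ₁ · cos φ₂ · sin²(Δλ/2) = 0.102107.
c = 2·atan2(√a, √(1−a)) = 0.65049 rad → d = 6371·c ≈ 4144.28 km ≈ 2237.73 nmi.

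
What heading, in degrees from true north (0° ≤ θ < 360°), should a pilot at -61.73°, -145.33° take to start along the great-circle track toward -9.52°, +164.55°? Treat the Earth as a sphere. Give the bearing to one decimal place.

302.3°

Δλ = 164.55 − -145.33 = 309.88°; wrapped into (−180°, 180°]: -50.12°.
θ = atan2( sin Δλ · cos φ₂ , cos φ₁ · sin φ₂ − sin φ₁ · cos φ₂ · cos Δλ )
  = atan2(-0.75682, 0.47859) = -57.692° → normalised to [0°, 360°): 302.308°.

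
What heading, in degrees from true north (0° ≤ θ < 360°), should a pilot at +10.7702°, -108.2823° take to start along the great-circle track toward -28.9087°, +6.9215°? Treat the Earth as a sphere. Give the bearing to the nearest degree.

Δλ = 6.9215 − -108.2823 = 115.2038°.
θ = atan2( sin Δλ · cos φ₂ , cos φ₁ · sin φ₂ − sin φ₁ · cos φ₂ · cos Δλ )
  = atan2(0.79205, -0.40524) = 117.096° → normalised to [0°, 360°): 117.096°.

117°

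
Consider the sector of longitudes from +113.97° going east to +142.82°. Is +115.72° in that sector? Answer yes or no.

Yes

Band width going east from +113.97° to +142.82°: ((142.82 − 113.97) mod 360) = 28.85°.
Offset of +115.72° east of the west edge: ((115.72 − 113.97) mod 360) = 1.75°.
1.75° ≤ 28.85° ⇒ inside.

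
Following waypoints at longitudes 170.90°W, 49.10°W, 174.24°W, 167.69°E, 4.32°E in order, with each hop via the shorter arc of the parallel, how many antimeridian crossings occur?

Leg 1: -170.90° → -49.10°, shortest Δλ = 121.8° (east) — does not cross 180°.
Leg 2: -49.10° → -174.24°, shortest Δλ = -125.14° (west) — does not cross 180°.
Leg 3: -174.24° → +167.69°, shortest Δλ = -18.07° (west) — crosses 180°.
Leg 4: +167.69° → +4.32°, shortest Δλ = -163.37° (west) — does not cross 180°.
Total crossings: 1.

1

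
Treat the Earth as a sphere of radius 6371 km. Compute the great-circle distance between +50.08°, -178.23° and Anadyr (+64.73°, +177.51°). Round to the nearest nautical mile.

Δλ = 177.51 − -178.23 = 355.74°; wrapped into (−180°, 180°]: -4.26°.
Δφ = 64.73 − 50.08 = 14.65°.
a = sin²(Δφ/2) + cos φ₁ · cos φ₂ · sin²(Δλ/2) = 0.016634.
c = 2·atan2(√a, √(1−a)) = 0.25867 rad → d = 6371·c ≈ 1647.96 km ≈ 889.83 nmi.

890 nmi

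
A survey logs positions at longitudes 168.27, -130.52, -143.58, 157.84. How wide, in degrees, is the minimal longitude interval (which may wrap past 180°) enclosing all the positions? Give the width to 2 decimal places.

Sort the longitudes: -143.58°, -130.52°, +157.84°, +168.27°.
Eastward gaps between consecutive values (wrapping around): 13.06°, 288.36°, 10.43°, 48.15°.
Largest gap = 288.36° ⇒ minimal covering band is its complement: 360° − 288.36° = 71.64°.
Band runs from +157.84° eastward to -130.52°, crossing the antimeridian.

71.64°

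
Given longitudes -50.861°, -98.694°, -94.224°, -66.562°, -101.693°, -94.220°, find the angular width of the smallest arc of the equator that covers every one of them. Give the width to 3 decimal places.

50.832°

Sort the longitudes: -101.693°, -98.694°, -94.224°, -94.220°, -66.562°, -50.861°.
Eastward gaps between consecutive values (wrapping around): 2.999°, 4.470°, 0.004°, 27.658°, 15.701°, 309.168°.
Largest gap = 309.168° ⇒ minimal covering band is its complement: 360° − 309.168° = 50.832°.
Band runs from -101.693° eastward to -50.861°.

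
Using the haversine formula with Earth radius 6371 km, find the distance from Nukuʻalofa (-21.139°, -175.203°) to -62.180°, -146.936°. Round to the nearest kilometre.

Δλ = -146.936 − -175.203 = 28.267°.
Δφ = -62.180 − -21.139 = -41.041°.
a = sin²(Δφ/2) + cos φ₁ · cos φ₂ · sin²(Δλ/2) = 0.148834.
c = 2·atan2(√a, √(1−a)) = 0.79213 rad → d = 6371·c ≈ 5046.65 km.

5047 km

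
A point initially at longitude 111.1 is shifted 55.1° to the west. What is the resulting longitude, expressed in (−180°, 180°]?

Start at +111.1°; shift −55.1° → +56.0°.
+56.0° already lies in (−180°, 180°].

+56.0°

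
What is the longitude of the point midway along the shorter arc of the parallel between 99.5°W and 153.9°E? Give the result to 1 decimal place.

Signed shortest Δλ from -99.5° to +153.9° is -106.6°.
Midpoint longitude = -99.5° + (-106.6°)/2 = -99.5° − 53.3° = -152.8°.
(The naïve average (-99.5 + +153.9)/2 = 27.2° is on the wrong side of the globe.)

152.8°W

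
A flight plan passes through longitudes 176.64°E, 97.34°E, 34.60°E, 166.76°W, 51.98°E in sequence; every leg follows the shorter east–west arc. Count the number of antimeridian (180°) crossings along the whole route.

2

Leg 1: +176.64° → +97.34°, shortest Δλ = -79.3° (west) — does not cross 180°.
Leg 2: +97.34° → +34.60°, shortest Δλ = -62.74° (west) — does not cross 180°.
Leg 3: +34.60° → -166.76°, shortest Δλ = 158.64° (east) — crosses 180°.
Leg 4: -166.76° → +51.98°, shortest Δλ = -141.26° (west) — crosses 180°.
Total crossings: 2.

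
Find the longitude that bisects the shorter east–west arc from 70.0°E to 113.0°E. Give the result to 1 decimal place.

91.5°E

Signed shortest Δλ from +70.0° to +113.0° is +43.0°.
Midpoint longitude = +70.0° + (+43.0°)/2 = +70.0° + 21.5° = +91.5°.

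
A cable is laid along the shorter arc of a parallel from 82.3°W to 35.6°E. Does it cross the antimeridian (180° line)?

Signed shortest Δλ = ((35.6 − -82.3 + 180) mod 360) − 180 = 117.9°.
Going east by 117.9° from -82.3° reaches +35.6° without touching 180°.

No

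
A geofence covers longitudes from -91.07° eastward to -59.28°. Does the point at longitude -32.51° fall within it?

Band width going east from -91.07° to -59.28°: ((-59.28 − -91.07) mod 360) = 31.79°.
Offset of -32.51° east of the west edge: ((-32.51 − -91.07) mod 360) = 58.56°.
58.56° > 31.79° ⇒ outside.

No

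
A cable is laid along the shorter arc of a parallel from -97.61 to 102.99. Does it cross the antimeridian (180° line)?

Yes

Naïve |102.99 − -97.61| = 200.6° > 180°, so the shorter arc goes the other way round — across 180°.
Signed shortest Δλ = ((102.99 − -97.61 + 180) mod 360) − 180 = -159.4°.
Going west by 159.4° from -97.61° passes through 180° before reaching +102.99°.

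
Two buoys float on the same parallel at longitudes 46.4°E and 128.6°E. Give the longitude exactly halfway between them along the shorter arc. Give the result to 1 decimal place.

Signed shortest Δλ from +46.4° to +128.6° is +82.2°.
Midpoint longitude = +46.4° + (+82.2°)/2 = +46.4° + 41.1° = +87.5°.

87.5°E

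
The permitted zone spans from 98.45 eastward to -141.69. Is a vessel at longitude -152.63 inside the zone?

Band width going east from +98.45° to -141.69°: ((-141.69 − 98.45) mod 360) = 119.86°.
Offset of -152.63° east of the west edge: ((-152.63 − 98.45) mod 360) = 108.92°.
108.92° ≤ 119.86° ⇒ inside.

Yes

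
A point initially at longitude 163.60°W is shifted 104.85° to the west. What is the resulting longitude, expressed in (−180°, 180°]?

Start at -163.60°; shift −104.85° → -268.45°.
-268.45° lies outside (−180°, 180°]; add 360° → +91.55°.

91.55°E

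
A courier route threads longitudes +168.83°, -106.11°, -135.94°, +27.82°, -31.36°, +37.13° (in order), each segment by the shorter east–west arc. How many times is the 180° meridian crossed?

Leg 1: +168.83° → -106.11°, shortest Δλ = 85.06° (east) — crosses 180°.
Leg 2: -106.11° → -135.94°, shortest Δλ = -29.83° (west) — does not cross 180°.
Leg 3: -135.94° → +27.82°, shortest Δλ = 163.76° (east) — does not cross 180°.
Leg 4: +27.82° → -31.36°, shortest Δλ = -59.18° (west) — does not cross 180°.
Leg 5: -31.36° → +37.13°, shortest Δλ = 68.49° (east) — does not cross 180°.
Total crossings: 1.

1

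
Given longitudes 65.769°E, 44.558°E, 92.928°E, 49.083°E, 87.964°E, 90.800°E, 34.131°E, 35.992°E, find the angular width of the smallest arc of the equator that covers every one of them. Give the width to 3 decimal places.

58.797°

Sort the longitudes: +34.131°, +35.992°, +44.558°, +49.083°, +65.769°, +87.964°, +90.800°, +92.928°.
Eastward gaps between consecutive values (wrapping around): 1.861°, 8.566°, 4.525°, 16.686°, 22.195°, 2.836°, 2.128°, 301.203°.
Largest gap = 301.203° ⇒ minimal covering band is its complement: 360° − 301.203° = 58.797°.
Band runs from +34.131° eastward to +92.928°.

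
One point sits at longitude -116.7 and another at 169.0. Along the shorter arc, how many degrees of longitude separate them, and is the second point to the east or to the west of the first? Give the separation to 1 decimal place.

Raw difference: 169.0 − -116.7 = 285.7°.
Normalise into (−180°, 180°]: 285.7° − 360° = -74.3°.
Negative ⇒ the second point lies to the west; separation 74.3°.

74.3° west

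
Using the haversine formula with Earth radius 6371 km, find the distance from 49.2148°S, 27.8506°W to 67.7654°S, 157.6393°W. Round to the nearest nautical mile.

Δλ = -157.6393 − -27.8506 = -129.7887°.
Δφ = -67.7654 − -49.2148 = -18.5506°.
a = sin²(Δφ/2) + cos φ₁ · cos φ₂ · sin²(Δλ/2) = 0.228661.
c = 2·atan2(√a, √(1−a)) = 0.99717 rad → d = 6371·c ≈ 6353.00 km ≈ 3430.34 nmi.

3430 nmi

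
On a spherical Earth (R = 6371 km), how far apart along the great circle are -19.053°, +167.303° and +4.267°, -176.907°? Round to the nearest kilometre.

Δλ = -176.907 − 167.303 = -344.210°; wrapped into (−180°, 180°]: 15.790°.
Δφ = 4.267 − -19.053 = 23.320°.
a = sin²(Δφ/2) + cos φ₁ · cos φ₂ · sin²(Δλ/2) = 0.058630.
c = 2·atan2(√a, √(1−a)) = 0.48913 rad → d = 6371·c ≈ 3116.28 km.

3116 km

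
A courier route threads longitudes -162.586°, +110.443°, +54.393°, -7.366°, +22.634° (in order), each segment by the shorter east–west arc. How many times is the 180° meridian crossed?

Leg 1: -162.586° → +110.443°, shortest Δλ = -86.971° (west) — crosses 180°.
Leg 2: +110.443° → +54.393°, shortest Δλ = -56.05° (west) — does not cross 180°.
Leg 3: +54.393° → -7.366°, shortest Δλ = -61.759° (west) — does not cross 180°.
Leg 4: -7.366° → +22.634°, shortest Δλ = 30.0° (east) — does not cross 180°.
Total crossings: 1.

1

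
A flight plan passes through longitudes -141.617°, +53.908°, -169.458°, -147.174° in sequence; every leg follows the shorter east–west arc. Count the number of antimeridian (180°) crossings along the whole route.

2

Leg 1: -141.617° → +53.908°, shortest Δλ = -164.475° (west) — crosses 180°.
Leg 2: +53.908° → -169.458°, shortest Δλ = 136.634° (east) — crosses 180°.
Leg 3: -169.458° → -147.174°, shortest Δλ = 22.284° (east) — does not cross 180°.
Total crossings: 2.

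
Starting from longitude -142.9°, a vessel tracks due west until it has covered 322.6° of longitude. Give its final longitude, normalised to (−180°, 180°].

Start at -142.9°; shift −322.6° → -465.5°.
-465.5° lies outside (−180°, 180°]; add 360° → -105.5°.

-105.5°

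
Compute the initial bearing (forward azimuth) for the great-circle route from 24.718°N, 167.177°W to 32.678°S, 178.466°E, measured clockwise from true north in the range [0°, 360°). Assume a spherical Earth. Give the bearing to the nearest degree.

Δλ = 178.466 − -167.177 = 345.643°; wrapped into (−180°, 180°]: -14.357°.
θ = atan2( sin Δλ · cos φ₂ , cos φ₁ · sin φ₂ − sin φ₁ · cos φ₂ · cos Δλ )
  = atan2(-0.20871, -0.83142) = -165.908° → normalised to [0°, 360°): 194.092°.

194°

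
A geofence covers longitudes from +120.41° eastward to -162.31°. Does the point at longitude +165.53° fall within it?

Band width going east from +120.41° to -162.31°: ((-162.31 − 120.41) mod 360) = 77.28°.
Offset of +165.53° east of the west edge: ((165.53 − 120.41) mod 360) = 45.12°.
45.12° ≤ 77.28° ⇒ inside.

Yes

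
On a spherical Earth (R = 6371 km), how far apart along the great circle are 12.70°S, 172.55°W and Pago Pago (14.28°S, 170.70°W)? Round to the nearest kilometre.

Δλ = -170.70 − -172.55 = 1.85°.
Δφ = -14.28 − -12.70 = -1.58°.
a = sin²(Δφ/2) + cos φ₁ · cos φ₂ · sin²(Δλ/2) = 0.000436.
c = 2·atan2(√a, √(1−a)) = 0.04179 rad → d = 6371·c ≈ 266.23 km.

266 km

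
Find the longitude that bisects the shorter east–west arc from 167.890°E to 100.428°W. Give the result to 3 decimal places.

146.269°W

Signed shortest Δλ from +167.890° to -100.428° is +91.682°.
Midpoint longitude = +167.890° + (+91.682°)/2 = +167.890° + 45.841° = +213.731°.
Normalise into (−180°, 180°]: -146.269°.
(The naïve average (+167.890 + -100.428)/2 = 33.731° is on the wrong side of the globe.)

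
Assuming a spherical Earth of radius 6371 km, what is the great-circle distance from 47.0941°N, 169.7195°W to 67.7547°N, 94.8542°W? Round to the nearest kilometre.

Δλ = -94.8542 − -169.7195 = 74.8653°.
Δφ = 67.7547 − 47.0941 = 20.6606°.
a = sin²(Δφ/2) + cos φ₁ · cos φ₂ · sin²(Δλ/2) = 0.127377.
c = 2·atan2(√a, √(1−a)) = 0.72989 rad → d = 6371·c ≈ 4650.14 km.

4650 km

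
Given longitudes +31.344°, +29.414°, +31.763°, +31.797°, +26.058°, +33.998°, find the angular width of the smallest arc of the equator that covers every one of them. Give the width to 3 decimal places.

7.940°

Sort the longitudes: +26.058°, +29.414°, +31.344°, +31.763°, +31.797°, +33.998°.
Eastward gaps between consecutive values (wrapping around): 3.356°, 1.930°, 0.419°, 0.034°, 2.201°, 352.060°.
Largest gap = 352.060° ⇒ minimal covering band is its complement: 360° − 352.060° = 7.940°.
Band runs from +26.058° eastward to +33.998°.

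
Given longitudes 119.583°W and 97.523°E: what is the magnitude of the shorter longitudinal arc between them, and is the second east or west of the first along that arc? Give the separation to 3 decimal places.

Raw difference: 97.523 − -119.583 = 217.106°.
Normalise into (−180°, 180°]: 217.106° − 360° = -142.894°.
Negative ⇒ the second point lies to the west; separation 142.894°.

142.894° west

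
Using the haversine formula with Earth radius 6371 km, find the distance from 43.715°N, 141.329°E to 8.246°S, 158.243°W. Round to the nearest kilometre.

8372 km

Δλ = -158.243 − 141.329 = -299.572°; wrapped into (−180°, 180°]: 60.428°.
Δφ = -8.246 − 43.715 = -51.961°.
a = sin²(Δφ/2) + cos φ₁ · cos φ₂ · sin²(Δλ/2) = 0.373048.
c = 2·atan2(√a, √(1−a)) = 1.31408 rad → d = 6371·c ≈ 8372.02 km.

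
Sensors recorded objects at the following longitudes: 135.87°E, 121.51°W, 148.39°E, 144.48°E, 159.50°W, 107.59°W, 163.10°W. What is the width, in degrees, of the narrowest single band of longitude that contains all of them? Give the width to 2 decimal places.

Sort the longitudes: -163.10°, -159.50°, -121.51°, -107.59°, +135.87°, +144.48°, +148.39°.
Eastward gaps between consecutive values (wrapping around): 3.60°, 37.99°, 13.92°, 243.46°, 8.61°, 3.91°, 48.51°.
Largest gap = 243.46° ⇒ minimal covering band is its complement: 360° − 243.46° = 116.54°.
Band runs from +135.87° eastward to -107.59°, crossing the antimeridian.

116.54°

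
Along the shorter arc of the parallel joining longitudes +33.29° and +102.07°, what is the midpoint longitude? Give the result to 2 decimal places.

Signed shortest Δλ from +33.29° to +102.07° is +68.78°.
Midpoint longitude = +33.29° + (+68.78°)/2 = +33.29° + 34.39° = +67.68°.

+67.68°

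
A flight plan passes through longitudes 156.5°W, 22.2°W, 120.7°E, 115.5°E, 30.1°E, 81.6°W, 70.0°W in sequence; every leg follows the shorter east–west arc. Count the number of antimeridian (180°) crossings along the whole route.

Leg 1: -156.5° → -22.2°, shortest Δλ = 134.3° (east) — does not cross 180°.
Leg 2: -22.2° → +120.7°, shortest Δλ = 142.9° (east) — does not cross 180°.
Leg 3: +120.7° → +115.5°, shortest Δλ = -5.2° (west) — does not cross 180°.
Leg 4: +115.5° → +30.1°, shortest Δλ = -85.4° (west) — does not cross 180°.
Leg 5: +30.1° → -81.6°, shortest Δλ = -111.7° (west) — does not cross 180°.
Leg 6: -81.6° → -70.0°, shortest Δλ = 11.6° (east) — does not cross 180°.
Total crossings: 0.

0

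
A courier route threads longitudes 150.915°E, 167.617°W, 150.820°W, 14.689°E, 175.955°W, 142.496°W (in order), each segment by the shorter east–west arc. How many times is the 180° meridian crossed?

2

Leg 1: +150.915° → -167.617°, shortest Δλ = 41.468° (east) — crosses 180°.
Leg 2: -167.617° → -150.820°, shortest Δλ = 16.797° (east) — does not cross 180°.
Leg 3: -150.820° → +14.689°, shortest Δλ = 165.509° (east) — does not cross 180°.
Leg 4: +14.689° → -175.955°, shortest Δλ = 169.356° (east) — crosses 180°.
Leg 5: -175.955° → -142.496°, shortest Δλ = 33.459° (east) — does not cross 180°.
Total crossings: 2.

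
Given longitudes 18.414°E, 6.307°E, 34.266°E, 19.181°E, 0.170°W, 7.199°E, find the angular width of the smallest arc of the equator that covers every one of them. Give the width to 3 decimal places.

Sort the longitudes: -0.170°, +6.307°, +7.199°, +18.414°, +19.181°, +34.266°.
Eastward gaps between consecutive values (wrapping around): 6.477°, 0.892°, 11.215°, 0.767°, 15.085°, 325.564°.
Largest gap = 325.564° ⇒ minimal covering band is its complement: 360° − 325.564° = 34.436°.
Band runs from -0.170° eastward to +34.266°.

34.436°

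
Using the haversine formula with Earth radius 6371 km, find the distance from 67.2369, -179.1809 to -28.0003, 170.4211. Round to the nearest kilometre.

10626 km

Δλ = 170.4211 − -179.1809 = 349.6020°; wrapped into (−180°, 180°]: -10.3980°.
Δφ = -28.0003 − 67.2369 = -95.2372°.
a = sin²(Δφ/2) + cos φ₁ · cos φ₂ · sin²(Δλ/2) = 0.548445.
c = 2·atan2(√a, √(1−a)) = 1.66784 rad → d = 6371·c ≈ 10625.80 km.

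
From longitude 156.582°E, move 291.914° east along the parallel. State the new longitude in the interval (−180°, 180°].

88.496°E

Start at +156.582°; shift +291.914° → +448.496°.
+448.496° lies outside (−180°, 180°]; subtract 360° → +88.496°.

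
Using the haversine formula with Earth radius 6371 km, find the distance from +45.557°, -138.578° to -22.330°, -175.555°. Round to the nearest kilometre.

8423 km

Δλ = -175.555 − -138.578 = -36.977°.
Δφ = -22.330 − 45.557 = -67.887°.
a = sin²(Δφ/2) + cos φ₁ · cos φ₂ · sin²(Δλ/2) = 0.376916.
c = 2·atan2(√a, √(1−a)) = 1.32207 rad → d = 6371·c ≈ 8422.91 km.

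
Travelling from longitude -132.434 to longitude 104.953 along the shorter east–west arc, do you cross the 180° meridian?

Yes

Naïve |104.953 − -132.434| = 237.387° > 180°, so the shorter arc goes the other way round — across 180°.
Signed shortest Δλ = ((104.953 − -132.434 + 180) mod 360) − 180 = -122.613°.
Going west by 122.613° from -132.434° passes through 180° before reaching +104.953°.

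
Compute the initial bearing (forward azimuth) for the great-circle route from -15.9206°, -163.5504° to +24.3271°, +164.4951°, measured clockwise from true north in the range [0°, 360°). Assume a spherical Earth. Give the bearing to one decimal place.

321.6°

Δλ = 164.4951 − -163.5504 = 328.0455°; wrapped into (−180°, 180°]: -31.9545°.
θ = atan2( sin Δλ · cos φ₂ , cos φ₁ · sin φ₂ − sin φ₁ · cos φ₂ · cos Δλ )
  = atan2(-0.48225, 0.60822) = -38.411° → normalised to [0°, 360°): 321.589°.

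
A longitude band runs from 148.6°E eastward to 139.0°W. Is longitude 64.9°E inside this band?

Band width going east from +148.6° to -139.0°: ((-139.0 − 148.6) mod 360) = 72.4°.
Offset of +64.9° east of the west edge: ((64.9 − 148.6) mod 360) = 276.3°.
276.3° > 72.4° ⇒ outside.

No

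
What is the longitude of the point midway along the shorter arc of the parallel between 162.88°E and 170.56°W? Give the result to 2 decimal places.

Signed shortest Δλ from +162.88° to -170.56° is +26.56°.
Midpoint longitude = +162.88° + (+26.56°)/2 = +162.88° + 13.28° = +176.16°.
(The naïve average (+162.88 + -170.56)/2 = -3.84° is on the wrong side of the globe.)

176.16°E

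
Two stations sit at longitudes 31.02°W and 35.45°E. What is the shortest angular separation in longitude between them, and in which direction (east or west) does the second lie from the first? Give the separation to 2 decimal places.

66.47° east

Raw difference: 35.45 − -31.02 = 66.47°.
Normalise into (−180°, 180°]: 66.47° stays 66.47°.
Positive ⇒ the second point lies to the east; separation 66.47°.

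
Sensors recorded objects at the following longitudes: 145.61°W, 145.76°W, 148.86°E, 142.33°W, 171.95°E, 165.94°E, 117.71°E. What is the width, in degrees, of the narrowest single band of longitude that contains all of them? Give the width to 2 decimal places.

Sort the longitudes: -145.76°, -145.61°, -142.33°, +117.71°, +148.86°, +165.94°, +171.95°.
Eastward gaps between consecutive values (wrapping around): 0.15°, 3.28°, 260.04°, 31.15°, 17.08°, 6.01°, 42.29°.
Largest gap = 260.04° ⇒ minimal covering band is its complement: 360° − 260.04° = 99.96°.
Band runs from +117.71° eastward to -142.33°, crossing the antimeridian.

99.96°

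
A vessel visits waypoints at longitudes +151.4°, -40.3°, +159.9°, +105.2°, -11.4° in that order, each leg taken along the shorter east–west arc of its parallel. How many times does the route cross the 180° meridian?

Leg 1: +151.4° → -40.3°, shortest Δλ = 168.3° (east) — crosses 180°.
Leg 2: -40.3° → +159.9°, shortest Δλ = -159.8° (west) — crosses 180°.
Leg 3: +159.9° → +105.2°, shortest Δλ = -54.7° (west) — does not cross 180°.
Leg 4: +105.2° → -11.4°, shortest Δλ = -116.6° (west) — does not cross 180°.
Total crossings: 2.

2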